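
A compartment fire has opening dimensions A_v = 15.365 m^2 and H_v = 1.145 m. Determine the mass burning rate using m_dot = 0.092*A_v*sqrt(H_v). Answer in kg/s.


sqrt(H_v) = 1.0700
m_dot = 0.092 * 15.365 * 1.0700 = 1.5126 kg/s

1.5126 kg/s


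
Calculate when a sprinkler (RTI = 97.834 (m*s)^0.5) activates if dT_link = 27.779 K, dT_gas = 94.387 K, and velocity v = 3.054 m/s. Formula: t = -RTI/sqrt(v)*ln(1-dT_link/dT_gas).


dT_link/dT_gas = 0.29431
ln(1 - 0.29431) = -0.34858
t = -97.834 / sqrt(3.054) * -0.34858 = 19.514 s

19.514 s


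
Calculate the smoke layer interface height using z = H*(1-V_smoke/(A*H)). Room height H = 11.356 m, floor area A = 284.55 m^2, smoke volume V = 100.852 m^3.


V/(A*H) = 0.031210
1 - 0.031210 = 0.96879
z = 11.356 * 0.96879 = 11.002 m

11.002 m


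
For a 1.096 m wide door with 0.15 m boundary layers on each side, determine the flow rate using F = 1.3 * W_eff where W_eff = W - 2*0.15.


W_eff = 1.096 - 0.30 = 0.796 m
F = 1.3 * 0.796 = 1.0348 persons/s

1.0348 persons/s


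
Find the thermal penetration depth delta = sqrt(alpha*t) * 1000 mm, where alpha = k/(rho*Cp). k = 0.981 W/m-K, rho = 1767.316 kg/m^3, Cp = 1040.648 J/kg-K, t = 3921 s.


alpha = 0.981 / (1767.316 * 1040.648) = 5.3340e-07 m^2/s
alpha * t = 0.0020915
delta = sqrt(0.0020915) * 1000 = 45.732 mm

45.732 mm


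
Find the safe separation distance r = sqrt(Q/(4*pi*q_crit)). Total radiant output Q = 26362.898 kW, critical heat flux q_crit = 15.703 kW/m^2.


4*pi*q_crit = 197.33
Q/(4*pi*q_crit) = 133.60
r = sqrt(133.60) = 11.558 m

11.558 m


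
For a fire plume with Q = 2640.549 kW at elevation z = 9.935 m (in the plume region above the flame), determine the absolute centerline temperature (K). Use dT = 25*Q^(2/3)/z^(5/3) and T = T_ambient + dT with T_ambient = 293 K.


Q^(2/3) = 191.04
z^(5/3) = 45.914
dT = 25 * 191.04 / 45.914 = 104.02 K
T = 293 + 104.02 = 397.02 K

397.02 K


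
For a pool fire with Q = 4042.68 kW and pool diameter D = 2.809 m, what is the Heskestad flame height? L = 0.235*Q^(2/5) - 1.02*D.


Q^(2/5) = 27.712
0.235 * Q^(2/5) = 6.5123
1.02 * D = 2.8652
L = 3.6471 m

3.6471 m


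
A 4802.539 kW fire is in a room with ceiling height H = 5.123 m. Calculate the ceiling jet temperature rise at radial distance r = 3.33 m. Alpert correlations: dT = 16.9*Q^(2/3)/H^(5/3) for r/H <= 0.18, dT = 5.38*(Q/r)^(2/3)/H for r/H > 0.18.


r/H = 3.33 / 5.123 = 0.65001
r/H > 0.18, so dT = 5.38*(Q/r)^(2/3)/H
Q/r = 1442.2
(Q/r)^(2/3) = 127.65
dT = 5.38 * 127.65 / 5.123 = 134.05 K

134.05 K


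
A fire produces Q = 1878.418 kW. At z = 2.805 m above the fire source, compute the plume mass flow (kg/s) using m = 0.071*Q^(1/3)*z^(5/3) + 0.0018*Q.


Q^(1/3) = 12.339
z^(5/3) = 5.5790
First term = 0.071 * 12.339 * 5.5790 = 4.8874
Second term = 0.0018 * 1878.418 = 3.3812
m = 8.2685 kg/s

8.2685 kg/s


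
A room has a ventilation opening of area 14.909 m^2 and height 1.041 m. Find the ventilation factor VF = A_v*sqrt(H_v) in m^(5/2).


sqrt(H_v) = 1.0203
VF = 14.909 * 1.0203 = 15.212 m^(5/2)

15.212 m^(5/2)


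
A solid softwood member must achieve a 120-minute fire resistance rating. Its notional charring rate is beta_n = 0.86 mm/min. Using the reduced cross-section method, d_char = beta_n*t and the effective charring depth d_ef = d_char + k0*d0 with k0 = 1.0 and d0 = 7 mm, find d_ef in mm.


d_char = 0.86 * 120 = 103.2 mm
d_ef = 103.2 + 1.0*7 = 110.2 mm

110.2 mm


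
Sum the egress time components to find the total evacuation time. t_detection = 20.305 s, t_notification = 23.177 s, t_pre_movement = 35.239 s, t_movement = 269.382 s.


Total = 20.305 + 23.177 + 35.239 + 269.382 = 348.103 s

348.103 s


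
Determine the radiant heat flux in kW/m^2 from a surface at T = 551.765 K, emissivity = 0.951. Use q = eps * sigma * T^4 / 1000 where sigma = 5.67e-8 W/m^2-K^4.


T^4 = 9.2687e+10
q = 0.951 * 5.67e-8 * 9.2687e+10 / 1000 = 4.9978 kW/m^2

4.9978 kW/m^2


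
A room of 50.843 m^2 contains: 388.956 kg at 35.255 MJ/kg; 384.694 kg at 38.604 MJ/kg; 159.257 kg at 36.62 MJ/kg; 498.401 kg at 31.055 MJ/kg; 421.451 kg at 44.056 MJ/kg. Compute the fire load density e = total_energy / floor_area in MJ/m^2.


Total energy = 388.956*35.255 + 384.694*38.604 + 159.257*36.62 + 498.401*31.055 + 421.451*44.056
= 13712.64 + 14850.73 + 5831.991 + 15477.84 + 18567.45
= 68440.65 MJ
e = 68440.65 / 50.843 = 1346.1 MJ/m^2

1346.1 MJ/m^2


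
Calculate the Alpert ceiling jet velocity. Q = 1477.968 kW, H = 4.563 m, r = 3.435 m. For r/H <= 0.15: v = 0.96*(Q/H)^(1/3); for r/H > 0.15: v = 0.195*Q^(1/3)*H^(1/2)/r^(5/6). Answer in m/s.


r/H = 3.435 / 4.563 = 0.75279
r/H > 0.15, so v = 0.195*Q^(1/3)*H^(1/2)/r^(5/6)
Q^(1/3) = 11.391
H^(1/2) = 2.1361
r^(5/6) = 2.7964
v = 0.195 * 11.391 * 2.1361 / 2.7964 = 1.6967 m/s

1.6967 m/s


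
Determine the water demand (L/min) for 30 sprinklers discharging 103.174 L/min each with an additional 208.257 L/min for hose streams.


Sprinkler demand = 30 * 103.174 = 3095.22 L/min
Total = 3095.22 + 208.257 = 3303.477 L/min

3303.477 L/min


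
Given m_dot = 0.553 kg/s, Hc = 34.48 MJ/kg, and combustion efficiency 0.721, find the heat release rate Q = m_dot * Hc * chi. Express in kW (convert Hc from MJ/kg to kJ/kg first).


Hc = 34.48 MJ/kg = 34.48 * 1000 kJ/kg = 34480 kJ/kg
Q = 0.553 kg/s * 34480 kJ/kg * 0.721 = 13748 kW

13748 kW


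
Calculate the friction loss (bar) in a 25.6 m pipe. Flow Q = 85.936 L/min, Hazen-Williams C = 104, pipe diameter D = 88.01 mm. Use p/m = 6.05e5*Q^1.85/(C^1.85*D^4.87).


Q^1.85 = 3786.4
C^1.85 = 5389.0
D^4.87 = 2.9503e+09
p/m = 0.00014408 bar/m
p_total = 0.00014408 * 25.6 = 0.0036884 bar

0.0036884 bar


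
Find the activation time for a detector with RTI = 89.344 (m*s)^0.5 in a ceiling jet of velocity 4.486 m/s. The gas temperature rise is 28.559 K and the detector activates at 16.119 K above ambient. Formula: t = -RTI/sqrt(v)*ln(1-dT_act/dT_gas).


dT_act/dT_gas = 0.56441
ln(1 - 0.56441) = -0.83106
t = -89.344 / sqrt(4.486) * -0.83106 = 35.056 s

35.056 s


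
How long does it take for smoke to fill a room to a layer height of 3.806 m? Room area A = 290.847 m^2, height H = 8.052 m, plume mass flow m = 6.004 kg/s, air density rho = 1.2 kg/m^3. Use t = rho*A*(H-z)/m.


H - z = 4.246 m
t = 1.2 * 290.847 * 4.246 / 6.004 = 246.82 s

246.82 s


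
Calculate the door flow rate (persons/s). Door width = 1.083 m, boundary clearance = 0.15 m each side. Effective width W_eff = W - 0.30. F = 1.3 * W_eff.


W_eff = 1.083 - 0.30 = 0.783 m
F = 1.3 * 0.783 = 1.0179 persons/s

1.0179 persons/s


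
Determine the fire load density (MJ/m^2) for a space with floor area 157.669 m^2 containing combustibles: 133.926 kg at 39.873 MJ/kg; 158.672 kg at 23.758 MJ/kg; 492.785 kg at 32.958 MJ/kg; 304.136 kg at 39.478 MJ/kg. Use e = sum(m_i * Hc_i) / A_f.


Total energy = 133.926*39.873 + 158.672*23.758 + 492.785*32.958 + 304.136*39.478
= 5340.031 + 3769.729 + 16241.21 + 12006.68
= 37357.65 MJ
e = 37357.65 / 157.669 = 236.94 MJ/m^2

236.94 MJ/m^2


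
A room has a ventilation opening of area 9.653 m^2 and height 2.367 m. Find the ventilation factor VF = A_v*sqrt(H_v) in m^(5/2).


sqrt(H_v) = 1.5385
VF = 9.653 * 1.5385 = 14.851 m^(5/2)

14.851 m^(5/2)


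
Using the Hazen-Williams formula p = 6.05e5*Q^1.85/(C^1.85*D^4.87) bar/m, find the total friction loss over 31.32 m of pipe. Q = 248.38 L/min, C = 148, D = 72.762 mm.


Q^1.85 = 26975
C^1.85 = 10351
D^4.87 = 1.1681e+09
p/m = 0.0013498 bar/m
p_total = 0.0013498 * 31.32 = 0.042275 bar

0.042275 bar


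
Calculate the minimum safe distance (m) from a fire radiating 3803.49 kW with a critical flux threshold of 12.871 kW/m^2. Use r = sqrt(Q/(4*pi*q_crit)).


4*pi*q_crit = 161.74
Q/(4*pi*q_crit) = 23.516
r = sqrt(23.516) = 4.8493 m

4.8493 m


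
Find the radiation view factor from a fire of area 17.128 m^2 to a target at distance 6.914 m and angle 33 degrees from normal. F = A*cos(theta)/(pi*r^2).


cos(33 deg) = 0.83867
pi*r^2 = 150.18
F = 17.128 * 0.83867 / 150.18 = 0.095651

0.095651


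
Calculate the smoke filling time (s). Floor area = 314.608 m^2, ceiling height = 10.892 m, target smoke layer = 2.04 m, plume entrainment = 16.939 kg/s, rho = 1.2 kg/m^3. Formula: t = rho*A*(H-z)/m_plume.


H - z = 8.852 m
t = 1.2 * 314.608 * 8.852 / 16.939 = 197.29 s

197.29 s


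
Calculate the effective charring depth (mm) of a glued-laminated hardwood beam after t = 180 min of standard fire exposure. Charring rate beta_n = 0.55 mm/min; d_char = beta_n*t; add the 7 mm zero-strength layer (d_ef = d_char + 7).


d_char = 0.55 * 180 = 99 mm
d_ef = 99 + 1.0*7 = 106 mm

106 mm


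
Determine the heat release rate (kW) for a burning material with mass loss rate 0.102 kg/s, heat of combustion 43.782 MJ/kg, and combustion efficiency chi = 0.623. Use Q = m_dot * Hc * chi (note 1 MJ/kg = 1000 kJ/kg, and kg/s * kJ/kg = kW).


Hc = 43.782 MJ/kg = 43.782 * 1000 kJ/kg = 43782 kJ/kg
Q = 0.102 kg/s * 43782 kJ/kg * 0.623 = 2782.2 kW

2782.2 kW


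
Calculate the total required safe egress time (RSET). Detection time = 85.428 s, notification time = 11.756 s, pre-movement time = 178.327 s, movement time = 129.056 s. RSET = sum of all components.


Total = 85.428 + 11.756 + 178.327 + 129.056 = 404.567 s

404.567 s


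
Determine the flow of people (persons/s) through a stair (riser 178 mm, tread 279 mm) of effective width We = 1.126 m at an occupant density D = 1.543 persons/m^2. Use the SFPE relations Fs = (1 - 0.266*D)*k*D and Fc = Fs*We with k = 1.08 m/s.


1 - 0.266*D = 1 - 0.266*1.543 = 0.58956
Fs = 0.58956 * 1.08 * 1.543 = 0.98247 persons/(s*m)
Fc = 0.98247 * 1.126 = 1.1063 persons/s

1.1063 persons/s


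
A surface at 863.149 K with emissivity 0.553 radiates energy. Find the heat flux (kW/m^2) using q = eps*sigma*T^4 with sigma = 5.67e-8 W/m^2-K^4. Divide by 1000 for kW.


T^4 = 5.5506e+11
q = 0.553 * 5.67e-8 * 5.5506e+11 / 1000 = 17.404 kW/m^2

17.404 kW/m^2


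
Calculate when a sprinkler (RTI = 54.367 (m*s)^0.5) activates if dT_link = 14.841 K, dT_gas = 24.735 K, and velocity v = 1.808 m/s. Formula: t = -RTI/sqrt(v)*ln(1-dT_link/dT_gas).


dT_link/dT_gas = 0.6
ln(1 - 0.6) = -0.91629
t = -54.367 / sqrt(1.808) * -0.91629 = 37.048 s

37.048 s


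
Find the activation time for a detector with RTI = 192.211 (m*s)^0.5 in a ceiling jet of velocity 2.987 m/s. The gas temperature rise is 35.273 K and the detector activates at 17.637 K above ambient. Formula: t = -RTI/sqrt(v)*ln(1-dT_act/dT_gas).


dT_act/dT_gas = 0.50001
ln(1 - 0.50001) = -0.69318
t = -192.211 / sqrt(2.987) * -0.69318 = 77.091 s

77.091 s


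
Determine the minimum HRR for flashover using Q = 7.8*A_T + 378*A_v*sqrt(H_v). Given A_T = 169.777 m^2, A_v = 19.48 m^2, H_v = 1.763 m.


7.8*A_T = 1324.3
sqrt(H_v) = 1.3278
378*A_v*sqrt(H_v) = 9777.0
Q = 1324.3 + 9777.0 = 11101 kW

11101 kW


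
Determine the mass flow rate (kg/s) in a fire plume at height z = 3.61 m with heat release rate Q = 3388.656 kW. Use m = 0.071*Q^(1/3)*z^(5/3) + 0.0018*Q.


Q^(1/3) = 15.020
z^(5/3) = 8.4953
First term = 0.071 * 15.020 * 8.4953 = 9.0597
Second term = 0.0018 * 3388.656 = 6.0996
m = 15.159 kg/s

15.159 kg/s


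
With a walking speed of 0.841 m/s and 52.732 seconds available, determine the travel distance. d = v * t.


d = 0.841 * 52.732 = 44.348 m

44.348 m


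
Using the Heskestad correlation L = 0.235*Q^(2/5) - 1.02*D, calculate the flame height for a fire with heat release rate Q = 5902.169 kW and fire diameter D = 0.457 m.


Q^(2/5) = 32.241
0.235 * Q^(2/5) = 7.5766
1.02 * D = 0.46614
L = 7.1104 m

7.1104 m


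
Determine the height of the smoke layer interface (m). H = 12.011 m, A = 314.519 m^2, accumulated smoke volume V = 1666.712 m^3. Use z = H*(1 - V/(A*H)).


V/(A*H) = 0.44120
1 - 0.44120 = 0.55880
z = 12.011 * 0.55880 = 6.7118 m

6.7118 m


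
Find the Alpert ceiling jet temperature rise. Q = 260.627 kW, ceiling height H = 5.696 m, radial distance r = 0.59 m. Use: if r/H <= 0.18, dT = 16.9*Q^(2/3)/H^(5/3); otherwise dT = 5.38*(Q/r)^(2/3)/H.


r/H = 0.59 / 5.696 = 0.10358
r/H <= 0.18, so dT = 16.9*Q^(2/3)/H^(5/3)
Q^(2/3) = 40.802
H^(5/3) = 18.167
dT = 16.9 * 40.802 / 18.167 = 37.956 K

37.956 K


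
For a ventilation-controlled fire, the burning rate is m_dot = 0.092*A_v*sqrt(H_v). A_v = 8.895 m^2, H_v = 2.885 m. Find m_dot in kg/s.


sqrt(H_v) = 1.6985
m_dot = 0.092 * 8.895 * 1.6985 = 1.3900 kg/s

1.3900 kg/s


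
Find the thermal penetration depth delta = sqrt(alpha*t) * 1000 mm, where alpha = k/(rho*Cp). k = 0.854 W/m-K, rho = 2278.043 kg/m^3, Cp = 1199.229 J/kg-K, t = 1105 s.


alpha = 0.854 / (2278.043 * 1199.229) = 3.1260e-07 m^2/s
alpha * t = 0.00034543
delta = sqrt(0.00034543) * 1000 = 18.586 mm

18.586 mm


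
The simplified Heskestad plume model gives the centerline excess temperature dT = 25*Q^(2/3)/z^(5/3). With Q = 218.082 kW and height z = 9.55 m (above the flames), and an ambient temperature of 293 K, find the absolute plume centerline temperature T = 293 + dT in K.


Q^(2/3) = 36.231
z^(5/3) = 42.987
dT = 25 * 36.231 / 42.987 = 21.071 K
T = 293 + 21.071 = 314.07 K

314.07 K


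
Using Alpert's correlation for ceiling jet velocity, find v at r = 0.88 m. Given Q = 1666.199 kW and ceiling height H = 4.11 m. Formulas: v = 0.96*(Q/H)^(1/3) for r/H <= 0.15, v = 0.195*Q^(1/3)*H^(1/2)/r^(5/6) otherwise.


r/H = 0.88 / 4.11 = 0.21411
r/H > 0.15, so v = 0.195*Q^(1/3)*H^(1/2)/r^(5/6)
Q^(1/3) = 11.855
H^(1/2) = 2.0273
r^(5/6) = 0.89895
v = 0.195 * 11.855 * 2.0273 / 0.89895 = 5.2135 m/s

5.2135 m/s


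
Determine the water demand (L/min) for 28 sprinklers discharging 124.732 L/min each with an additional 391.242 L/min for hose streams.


Sprinkler demand = 28 * 124.732 = 3492.496 L/min
Total = 3492.496 + 391.242 = 3883.738 L/min

3883.738 L/min


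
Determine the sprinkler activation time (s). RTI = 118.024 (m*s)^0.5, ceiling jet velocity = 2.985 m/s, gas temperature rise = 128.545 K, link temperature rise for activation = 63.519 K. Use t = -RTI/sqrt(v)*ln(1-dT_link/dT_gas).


dT_link/dT_gas = 0.49414
ln(1 - 0.49414) = -0.68149
t = -118.024 / sqrt(2.985) * -0.68149 = 46.554 s

46.554 s


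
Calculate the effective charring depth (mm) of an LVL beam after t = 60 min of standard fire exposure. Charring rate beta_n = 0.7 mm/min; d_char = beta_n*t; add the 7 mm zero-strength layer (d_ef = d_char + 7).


d_char = 0.7 * 60 = 42 mm
d_ef = 42 + 1.0*7 = 49 mm

49 mm


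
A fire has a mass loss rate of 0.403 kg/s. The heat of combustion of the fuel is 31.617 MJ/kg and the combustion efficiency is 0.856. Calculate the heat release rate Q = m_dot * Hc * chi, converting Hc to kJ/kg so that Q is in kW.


Hc = 31.617 MJ/kg = 31.617 * 1000 kJ/kg = 31617 kJ/kg
Q = 0.403 kg/s * 31617 kJ/kg * 0.856 = 10907 kW

10907 kW


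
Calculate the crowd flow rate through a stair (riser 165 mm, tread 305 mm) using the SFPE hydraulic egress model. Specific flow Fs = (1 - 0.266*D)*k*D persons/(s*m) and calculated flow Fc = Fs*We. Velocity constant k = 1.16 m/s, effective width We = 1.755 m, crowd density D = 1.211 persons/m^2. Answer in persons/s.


1 - 0.266*D = 1 - 0.266*1.211 = 0.67787
Fs = 0.67787 * 1.16 * 1.211 = 0.95225 persons/(s*m)
Fc = 0.95225 * 1.755 = 1.6712 persons/s

1.6712 persons/s


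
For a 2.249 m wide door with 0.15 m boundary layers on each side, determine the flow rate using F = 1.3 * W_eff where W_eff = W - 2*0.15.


W_eff = 2.249 - 0.30 = 1.949 m
F = 1.3 * 1.949 = 2.5337 persons/s

2.5337 persons/s


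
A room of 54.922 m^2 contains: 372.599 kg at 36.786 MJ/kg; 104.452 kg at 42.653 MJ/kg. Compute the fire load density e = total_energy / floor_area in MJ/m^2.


Total energy = 372.599*36.786 + 104.452*42.653
= 13706.43 + 4455.191
= 18161.62 MJ
e = 18161.62 / 54.922 = 330.68 MJ/m^2

330.68 MJ/m^2


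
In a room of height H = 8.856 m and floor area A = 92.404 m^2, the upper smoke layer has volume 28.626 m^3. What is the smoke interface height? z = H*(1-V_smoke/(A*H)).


V/(A*H) = 0.034981
1 - 0.034981 = 0.96502
z = 8.856 * 0.96502 = 8.5462 m

8.5462 m


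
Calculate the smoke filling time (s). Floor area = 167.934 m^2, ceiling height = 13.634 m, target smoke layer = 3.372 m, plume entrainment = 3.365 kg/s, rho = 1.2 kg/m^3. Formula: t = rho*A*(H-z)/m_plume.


H - z = 10.262 m
t = 1.2 * 167.934 * 10.262 / 3.365 = 614.56 s

614.56 s


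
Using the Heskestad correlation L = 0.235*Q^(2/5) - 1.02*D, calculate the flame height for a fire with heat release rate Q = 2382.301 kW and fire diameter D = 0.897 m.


Q^(2/5) = 22.428
0.235 * Q^(2/5) = 5.2707
1.02 * D = 0.91494
L = 4.3557 m

4.3557 m


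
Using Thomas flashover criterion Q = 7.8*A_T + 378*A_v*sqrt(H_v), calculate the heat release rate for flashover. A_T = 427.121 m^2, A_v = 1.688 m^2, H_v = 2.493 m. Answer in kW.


7.8*A_T = 3331.5
sqrt(H_v) = 1.5789
378*A_v*sqrt(H_v) = 1007.5
Q = 3331.5 + 1007.5 = 4339.0 kW

4339.0 kW


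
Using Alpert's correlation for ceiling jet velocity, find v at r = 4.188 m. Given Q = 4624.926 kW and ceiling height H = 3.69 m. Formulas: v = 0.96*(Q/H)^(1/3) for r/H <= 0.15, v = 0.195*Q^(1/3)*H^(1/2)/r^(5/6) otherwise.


r/H = 4.188 / 3.69 = 1.1350
r/H > 0.15, so v = 0.195*Q^(1/3)*H^(1/2)/r^(5/6)
Q^(1/3) = 16.661
H^(1/2) = 1.9209
r^(5/6) = 3.2987
v = 0.195 * 16.661 * 1.9209 / 3.2987 = 1.8920 m/s

1.8920 m/s


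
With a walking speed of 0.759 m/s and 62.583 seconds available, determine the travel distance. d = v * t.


d = 0.759 * 62.583 = 47.500 m

47.500 m


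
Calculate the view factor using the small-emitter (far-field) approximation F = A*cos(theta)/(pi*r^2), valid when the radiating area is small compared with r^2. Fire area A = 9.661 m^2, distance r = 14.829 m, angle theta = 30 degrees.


cos(30 deg) = 0.86603
pi*r^2 = 690.83
F = 9.661 * 0.86603 / 690.83 = 0.012111

0.012111


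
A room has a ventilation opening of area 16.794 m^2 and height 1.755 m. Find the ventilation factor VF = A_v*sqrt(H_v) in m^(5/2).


sqrt(H_v) = 1.3248
VF = 16.794 * 1.3248 = 22.248 m^(5/2)

22.248 m^(5/2)


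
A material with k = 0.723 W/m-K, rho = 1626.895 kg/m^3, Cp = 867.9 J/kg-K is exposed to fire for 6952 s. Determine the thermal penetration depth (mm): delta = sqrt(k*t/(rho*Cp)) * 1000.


alpha = 0.723 / (1626.895 * 867.9) = 5.1205e-07 m^2/s
alpha * t = 0.0035597
delta = sqrt(0.0035597) * 1000 = 59.664 mm

59.664 mm


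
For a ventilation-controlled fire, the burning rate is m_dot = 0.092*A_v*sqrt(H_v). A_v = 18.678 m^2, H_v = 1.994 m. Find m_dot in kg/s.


sqrt(H_v) = 1.4121
m_dot = 0.092 * 18.678 * 1.4121 = 2.4265 kg/s

2.4265 kg/s


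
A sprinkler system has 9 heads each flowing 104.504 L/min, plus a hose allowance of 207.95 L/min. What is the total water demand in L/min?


Sprinkler demand = 9 * 104.504 = 940.536 L/min
Total = 940.536 + 207.95 = 1148.486 L/min

1148.486 L/min


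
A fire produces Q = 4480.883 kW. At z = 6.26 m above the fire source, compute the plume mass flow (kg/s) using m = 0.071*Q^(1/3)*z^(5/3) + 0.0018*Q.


Q^(1/3) = 16.486
z^(5/3) = 21.263
First term = 0.071 * 16.486 * 21.263 = 24.889
Second term = 0.0018 * 4480.883 = 8.0656
m = 32.954 kg/s

32.954 kg/s


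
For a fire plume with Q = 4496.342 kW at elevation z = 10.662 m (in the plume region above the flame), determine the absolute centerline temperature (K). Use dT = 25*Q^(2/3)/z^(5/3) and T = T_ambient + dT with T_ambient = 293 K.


Q^(2/3) = 272.42
z^(5/3) = 51.649
dT = 25 * 272.42 / 51.649 = 131.86 K
T = 293 + 131.86 = 424.86 K

424.86 K


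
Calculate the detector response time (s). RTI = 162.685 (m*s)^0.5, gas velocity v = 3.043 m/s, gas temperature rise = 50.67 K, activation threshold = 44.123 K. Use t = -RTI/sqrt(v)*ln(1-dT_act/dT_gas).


dT_act/dT_gas = 0.87079
ln(1 - 0.87079) = -2.0463
t = -162.685 / sqrt(3.043) * -2.0463 = 190.84 s

190.84 s


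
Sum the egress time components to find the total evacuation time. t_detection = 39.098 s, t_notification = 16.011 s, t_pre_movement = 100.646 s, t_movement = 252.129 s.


Total = 39.098 + 16.011 + 100.646 + 252.129 = 407.884 s

407.884 s


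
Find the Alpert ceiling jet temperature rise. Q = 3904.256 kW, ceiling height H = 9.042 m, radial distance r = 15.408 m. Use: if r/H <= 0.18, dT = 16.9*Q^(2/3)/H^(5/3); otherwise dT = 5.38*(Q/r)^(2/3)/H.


r/H = 15.408 / 9.042 = 1.7040
r/H > 0.18, so dT = 5.38*(Q/r)^(2/3)/H
Q/r = 253.39
(Q/r)^(2/3) = 40.043
dT = 5.38 * 40.043 / 9.042 = 23.826 K

23.826 K


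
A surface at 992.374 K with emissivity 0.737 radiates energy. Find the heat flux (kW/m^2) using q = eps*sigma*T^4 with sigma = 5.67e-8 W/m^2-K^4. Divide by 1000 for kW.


T^4 = 9.6984e+11
q = 0.737 * 5.67e-8 * 9.6984e+11 / 1000 = 40.528 kW/m^2

40.528 kW/m^2


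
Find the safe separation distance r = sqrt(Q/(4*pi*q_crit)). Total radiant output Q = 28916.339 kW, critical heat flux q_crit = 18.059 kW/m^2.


4*pi*q_crit = 226.94
Q/(4*pi*q_crit) = 127.42
r = sqrt(127.42) = 11.288 m

11.288 m


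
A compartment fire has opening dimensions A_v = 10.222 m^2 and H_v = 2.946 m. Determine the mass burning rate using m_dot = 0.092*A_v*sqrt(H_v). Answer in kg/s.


sqrt(H_v) = 1.7164
m_dot = 0.092 * 10.222 * 1.7164 = 1.6141 kg/s

1.6141 kg/s


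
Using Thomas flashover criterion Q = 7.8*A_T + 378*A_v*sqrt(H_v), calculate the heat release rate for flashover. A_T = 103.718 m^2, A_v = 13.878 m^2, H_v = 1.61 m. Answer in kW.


7.8*A_T = 809.00
sqrt(H_v) = 1.2689
378*A_v*sqrt(H_v) = 6656.3
Q = 809.00 + 6656.3 = 7465.3 kW

7465.3 kW


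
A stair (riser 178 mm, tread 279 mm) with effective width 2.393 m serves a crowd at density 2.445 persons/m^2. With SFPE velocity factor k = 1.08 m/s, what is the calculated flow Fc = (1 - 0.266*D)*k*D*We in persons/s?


1 - 0.266*D = 1 - 0.266*2.445 = 0.34963
Fs = 0.34963 * 1.08 * 2.445 = 0.92323 persons/(s*m)
Fc = 0.92323 * 2.393 = 2.2093 persons/s

2.2093 persons/s


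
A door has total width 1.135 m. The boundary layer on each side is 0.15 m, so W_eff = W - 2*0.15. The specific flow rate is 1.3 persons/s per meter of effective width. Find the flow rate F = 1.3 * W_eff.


W_eff = 1.135 - 0.30 = 0.835 m
F = 1.3 * 0.835 = 1.0855 persons/s

1.0855 persons/s


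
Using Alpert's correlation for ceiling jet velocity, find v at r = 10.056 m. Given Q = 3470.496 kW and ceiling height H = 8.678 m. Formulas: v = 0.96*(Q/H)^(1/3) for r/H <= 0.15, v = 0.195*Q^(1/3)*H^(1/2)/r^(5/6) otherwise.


r/H = 10.056 / 8.678 = 1.1588
r/H > 0.15, so v = 0.195*Q^(1/3)*H^(1/2)/r^(5/6)
Q^(1/3) = 15.140
H^(1/2) = 2.9458
r^(5/6) = 6.8447
v = 0.195 * 15.140 * 2.9458 / 6.8447 = 1.2706 m/s

1.2706 m/s


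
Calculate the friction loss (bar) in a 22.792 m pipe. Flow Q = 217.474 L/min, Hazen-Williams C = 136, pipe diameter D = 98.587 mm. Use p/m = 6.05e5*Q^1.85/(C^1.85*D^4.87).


Q^1.85 = 21096
C^1.85 = 8852.1
D^4.87 = 5.1275e+09
p/m = 0.00028120 bar/m
p_total = 0.00028120 * 22.792 = 0.0064090 bar

0.0064090 bar


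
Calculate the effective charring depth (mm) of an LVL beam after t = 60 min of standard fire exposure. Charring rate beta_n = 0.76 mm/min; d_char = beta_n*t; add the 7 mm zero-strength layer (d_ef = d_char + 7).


d_char = 0.76 * 60 = 45.6 mm
d_ef = 45.6 + 1.0*7 = 52.6 mm

52.6 mm


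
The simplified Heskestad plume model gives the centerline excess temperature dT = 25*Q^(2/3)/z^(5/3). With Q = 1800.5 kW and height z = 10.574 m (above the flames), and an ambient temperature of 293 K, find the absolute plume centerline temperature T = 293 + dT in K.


Q^(2/3) = 148.00
z^(5/3) = 50.941
dT = 25 * 148.00 / 50.941 = 72.633 K
T = 293 + 72.633 = 365.63 K

365.63 K


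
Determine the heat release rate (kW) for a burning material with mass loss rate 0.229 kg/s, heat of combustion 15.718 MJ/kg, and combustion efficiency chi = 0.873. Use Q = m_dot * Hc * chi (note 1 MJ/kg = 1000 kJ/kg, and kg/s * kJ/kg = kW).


Hc = 15.718 MJ/kg = 15.718 * 1000 kJ/kg = 15718 kJ/kg
Q = 0.229 kg/s * 15718 kJ/kg * 0.873 = 3142.3 kW

3142.3 kW


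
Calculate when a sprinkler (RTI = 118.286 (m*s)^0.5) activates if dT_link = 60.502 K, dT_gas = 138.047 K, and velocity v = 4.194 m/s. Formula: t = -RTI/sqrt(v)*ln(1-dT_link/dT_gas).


dT_link/dT_gas = 0.43827
ln(1 - 0.43827) = -0.57674
t = -118.286 / sqrt(4.194) * -0.57674 = 33.312 s

33.312 s


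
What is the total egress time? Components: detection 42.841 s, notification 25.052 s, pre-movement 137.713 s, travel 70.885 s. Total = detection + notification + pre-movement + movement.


Total = 42.841 + 25.052 + 137.713 + 70.885 = 276.491 s

276.491 s


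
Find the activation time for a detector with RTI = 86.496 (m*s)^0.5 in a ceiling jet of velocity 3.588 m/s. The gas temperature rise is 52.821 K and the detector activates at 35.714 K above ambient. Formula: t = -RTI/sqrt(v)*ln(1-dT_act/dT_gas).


dT_act/dT_gas = 0.67613
ln(1 - 0.67613) = -1.1274
t = -86.496 / sqrt(3.588) * -1.1274 = 51.482 s

51.482 s


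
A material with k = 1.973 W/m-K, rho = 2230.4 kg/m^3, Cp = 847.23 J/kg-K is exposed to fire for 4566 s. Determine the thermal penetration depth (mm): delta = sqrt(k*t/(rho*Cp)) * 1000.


alpha = 1.973 / (2230.4 * 847.23) = 1.0441e-06 m^2/s
alpha * t = 0.0047674
delta = sqrt(0.0047674) * 1000 = 69.046 mm

69.046 mm


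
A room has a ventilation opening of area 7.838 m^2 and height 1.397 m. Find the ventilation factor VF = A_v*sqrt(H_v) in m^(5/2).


sqrt(H_v) = 1.1819
VF = 7.838 * 1.1819 = 9.2641 m^(5/2)

9.2641 m^(5/2)


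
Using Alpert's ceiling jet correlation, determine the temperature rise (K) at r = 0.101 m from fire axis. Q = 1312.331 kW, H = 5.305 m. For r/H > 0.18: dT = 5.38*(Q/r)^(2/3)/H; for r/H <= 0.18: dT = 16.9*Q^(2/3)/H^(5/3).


r/H = 0.101 / 5.305 = 0.019039
r/H <= 0.18, so dT = 16.9*Q^(2/3)/H^(5/3)
Q^(2/3) = 119.87
H^(5/3) = 16.136
dT = 16.9 * 119.87 / 16.136 = 125.54 K

125.54 K


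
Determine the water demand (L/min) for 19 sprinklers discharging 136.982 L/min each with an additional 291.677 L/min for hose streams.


Sprinkler demand = 19 * 136.982 = 2602.658 L/min
Total = 2602.658 + 291.677 = 2894.335 L/min

2894.335 L/min


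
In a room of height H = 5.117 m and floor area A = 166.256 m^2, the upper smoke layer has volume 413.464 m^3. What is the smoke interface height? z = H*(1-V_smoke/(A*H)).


V/(A*H) = 0.48601
1 - 0.48601 = 0.51399
z = 5.117 * 0.51399 = 2.6301 m

2.6301 m


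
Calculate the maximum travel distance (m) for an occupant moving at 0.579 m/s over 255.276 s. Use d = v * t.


d = 0.579 * 255.276 = 147.80 m

147.80 m


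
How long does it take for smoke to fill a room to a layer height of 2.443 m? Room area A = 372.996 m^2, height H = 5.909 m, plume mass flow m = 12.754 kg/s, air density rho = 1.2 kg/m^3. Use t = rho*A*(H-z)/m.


H - z = 3.466 m
t = 1.2 * 372.996 * 3.466 / 12.754 = 121.64 s

121.64 s


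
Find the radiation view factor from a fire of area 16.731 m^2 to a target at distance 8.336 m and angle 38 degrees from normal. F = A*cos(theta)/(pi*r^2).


cos(38 deg) = 0.78801
pi*r^2 = 218.31
F = 16.731 * 0.78801 / 218.31 = 0.060393

0.060393


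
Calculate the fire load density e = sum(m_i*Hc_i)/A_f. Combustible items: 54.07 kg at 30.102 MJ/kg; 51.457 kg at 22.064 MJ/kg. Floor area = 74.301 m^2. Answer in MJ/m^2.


Total energy = 54.07*30.102 + 51.457*22.064
= 1627.615 + 1135.347
= 2762.962 MJ
e = 2762.962 / 74.301 = 37.186 MJ/m^2

37.186 MJ/m^2


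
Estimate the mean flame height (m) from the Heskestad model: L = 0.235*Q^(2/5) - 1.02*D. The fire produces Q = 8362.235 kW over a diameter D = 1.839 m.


Q^(2/5) = 37.062
0.235 * Q^(2/5) = 8.7096
1.02 * D = 1.8758
L = 6.8338 m

6.8338 m


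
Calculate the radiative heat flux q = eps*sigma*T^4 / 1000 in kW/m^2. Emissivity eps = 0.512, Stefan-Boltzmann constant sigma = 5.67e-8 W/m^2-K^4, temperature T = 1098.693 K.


T^4 = 1.4572e+12
q = 0.512 * 5.67e-8 * 1.4572e+12 / 1000 = 42.302 kW/m^2

42.302 kW/m^2


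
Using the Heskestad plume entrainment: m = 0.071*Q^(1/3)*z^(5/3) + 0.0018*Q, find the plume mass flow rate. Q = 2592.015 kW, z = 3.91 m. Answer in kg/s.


Q^(1/3) = 13.737
z^(5/3) = 9.7042
First term = 0.071 * 13.737 * 9.7042 = 9.4645
Second term = 0.0018 * 2592.015 = 4.6656
m = 14.130 kg/s

14.130 kg/s


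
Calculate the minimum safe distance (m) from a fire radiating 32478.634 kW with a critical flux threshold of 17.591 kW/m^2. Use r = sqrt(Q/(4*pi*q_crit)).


4*pi*q_crit = 221.06
Q/(4*pi*q_crit) = 146.93
r = sqrt(146.93) = 12.121 m

12.121 m


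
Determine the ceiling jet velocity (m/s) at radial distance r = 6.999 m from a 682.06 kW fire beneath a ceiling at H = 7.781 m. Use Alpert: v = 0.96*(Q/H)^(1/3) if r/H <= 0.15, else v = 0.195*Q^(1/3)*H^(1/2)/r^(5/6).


r/H = 6.999 / 7.781 = 0.89950
r/H > 0.15, so v = 0.195*Q^(1/3)*H^(1/2)/r^(5/6)
Q^(1/3) = 8.8025
H^(1/2) = 2.7894
r^(5/6) = 5.0605
v = 0.195 * 8.8025 * 2.7894 / 5.0605 = 0.94616 m/s

0.94616 m/s


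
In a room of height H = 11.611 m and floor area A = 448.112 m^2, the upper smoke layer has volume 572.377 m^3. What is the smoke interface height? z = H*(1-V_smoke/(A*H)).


V/(A*H) = 0.11001
1 - 0.11001 = 0.88999
z = 11.611 * 0.88999 = 10.334 m

10.334 m


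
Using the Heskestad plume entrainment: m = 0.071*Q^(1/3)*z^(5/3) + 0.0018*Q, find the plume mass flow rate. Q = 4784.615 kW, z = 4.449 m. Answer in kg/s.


Q^(1/3) = 16.851
z^(5/3) = 12.035
First term = 0.071 * 16.851 * 12.035 = 14.398
Second term = 0.0018 * 4784.615 = 8.6123
m = 23.011 kg/s

23.011 kg/s


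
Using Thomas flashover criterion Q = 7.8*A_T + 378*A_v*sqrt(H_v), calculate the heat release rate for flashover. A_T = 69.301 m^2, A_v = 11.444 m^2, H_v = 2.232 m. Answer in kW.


7.8*A_T = 540.55
sqrt(H_v) = 1.4940
378*A_v*sqrt(H_v) = 6462.7
Q = 540.55 + 6462.7 = 7003.3 kW

7003.3 kW


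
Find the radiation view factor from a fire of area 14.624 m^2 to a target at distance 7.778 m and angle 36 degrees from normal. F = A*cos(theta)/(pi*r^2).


cos(36 deg) = 0.80902
pi*r^2 = 190.06
F = 14.624 * 0.80902 / 190.06 = 0.062250

0.062250


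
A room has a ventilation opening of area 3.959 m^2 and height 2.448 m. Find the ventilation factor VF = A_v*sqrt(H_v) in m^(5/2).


sqrt(H_v) = 1.5646
VF = 3.959 * 1.5646 = 6.1943 m^(5/2)

6.1943 m^(5/2)


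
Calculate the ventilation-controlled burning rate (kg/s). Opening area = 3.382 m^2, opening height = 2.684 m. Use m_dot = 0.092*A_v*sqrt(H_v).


sqrt(H_v) = 1.6383
m_dot = 0.092 * 3.382 * 1.6383 = 0.50974 kg/s

0.50974 kg/s


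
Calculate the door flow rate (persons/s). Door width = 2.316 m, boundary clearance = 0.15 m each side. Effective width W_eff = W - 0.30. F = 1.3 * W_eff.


W_eff = 2.316 - 0.30 = 2.016 m
F = 1.3 * 2.016 = 2.6208 persons/s

2.6208 persons/s


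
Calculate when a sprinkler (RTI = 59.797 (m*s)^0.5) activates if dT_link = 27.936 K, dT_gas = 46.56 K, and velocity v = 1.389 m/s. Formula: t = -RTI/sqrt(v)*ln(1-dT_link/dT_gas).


dT_link/dT_gas = 0.6
ln(1 - 0.6) = -0.91629
t = -59.797 / sqrt(1.389) * -0.91629 = 46.490 s

46.490 s


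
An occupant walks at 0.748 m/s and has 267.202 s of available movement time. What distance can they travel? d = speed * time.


d = 0.748 * 267.202 = 199.87 m

199.87 m


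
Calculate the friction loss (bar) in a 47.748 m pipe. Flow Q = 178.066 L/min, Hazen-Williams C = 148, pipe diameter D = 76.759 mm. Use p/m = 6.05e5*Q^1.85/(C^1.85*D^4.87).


Q^1.85 = 14574
C^1.85 = 10351
D^4.87 = 1.5156e+09
p/m = 0.00056204 bar/m
p_total = 0.00056204 * 47.748 = 0.026836 bar

0.026836 bar


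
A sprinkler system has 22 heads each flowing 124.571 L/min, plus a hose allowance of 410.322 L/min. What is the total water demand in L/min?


Sprinkler demand = 22 * 124.571 = 2740.562 L/min
Total = 2740.562 + 410.322 = 3150.884 L/min

3150.884 L/min


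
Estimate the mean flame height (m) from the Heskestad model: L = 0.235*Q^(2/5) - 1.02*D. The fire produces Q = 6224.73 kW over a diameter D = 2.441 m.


Q^(2/5) = 32.934
0.235 * Q^(2/5) = 7.7396
1.02 * D = 2.4898
L = 5.2497 m

5.2497 m


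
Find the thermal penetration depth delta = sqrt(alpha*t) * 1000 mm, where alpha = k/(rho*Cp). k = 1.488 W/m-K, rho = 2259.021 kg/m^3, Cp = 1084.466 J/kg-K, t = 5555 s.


alpha = 1.488 / (2259.021 * 1084.466) = 6.0739e-07 m^2/s
alpha * t = 0.0033740
delta = sqrt(0.0033740) * 1000 = 58.087 mm

58.087 mm


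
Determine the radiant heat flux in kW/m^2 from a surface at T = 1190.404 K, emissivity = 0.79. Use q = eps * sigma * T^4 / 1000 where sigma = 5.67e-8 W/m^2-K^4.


T^4 = 2.0081e+12
q = 0.79 * 5.67e-8 * 2.0081e+12 / 1000 = 89.947 kW/m^2

89.947 kW/m^2


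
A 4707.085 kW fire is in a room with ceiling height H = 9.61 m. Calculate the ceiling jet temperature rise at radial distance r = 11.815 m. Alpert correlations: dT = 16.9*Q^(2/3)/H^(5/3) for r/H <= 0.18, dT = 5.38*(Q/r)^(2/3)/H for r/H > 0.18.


r/H = 11.815 / 9.61 = 1.2294
r/H > 0.18, so dT = 5.38*(Q/r)^(2/3)/H
Q/r = 398.40
(Q/r)^(2/3) = 54.143
dT = 5.38 * 54.143 / 9.61 = 30.311 K

30.311 K


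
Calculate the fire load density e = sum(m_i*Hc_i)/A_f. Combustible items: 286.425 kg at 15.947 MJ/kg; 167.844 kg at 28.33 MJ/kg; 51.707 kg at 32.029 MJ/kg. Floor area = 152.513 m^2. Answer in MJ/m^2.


Total energy = 286.425*15.947 + 167.844*28.33 + 51.707*32.029
= 4567.619 + 4755.021 + 1656.124
= 10978.76 MJ
e = 10978.76 / 152.513 = 71.986 MJ/m^2

71.986 MJ/m^2


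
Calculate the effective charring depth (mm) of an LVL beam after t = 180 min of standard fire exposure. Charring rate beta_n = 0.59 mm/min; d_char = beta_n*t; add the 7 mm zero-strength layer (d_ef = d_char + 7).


d_char = 0.59 * 180 = 106.2 mm
d_ef = 106.2 + 1.0*7 = 113.2 mm

113.2 mm


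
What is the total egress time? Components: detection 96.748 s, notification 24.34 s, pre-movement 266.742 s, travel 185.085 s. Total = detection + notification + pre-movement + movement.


Total = 96.748 + 24.34 + 266.742 + 185.085 = 572.915 s

572.915 s


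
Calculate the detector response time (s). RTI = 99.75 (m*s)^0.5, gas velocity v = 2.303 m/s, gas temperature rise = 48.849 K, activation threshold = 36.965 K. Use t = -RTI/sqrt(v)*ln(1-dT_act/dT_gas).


dT_act/dT_gas = 0.75672
ln(1 - 0.75672) = -1.4135
t = -99.75 / sqrt(2.303) * -1.4135 = 92.913 s

92.913 s


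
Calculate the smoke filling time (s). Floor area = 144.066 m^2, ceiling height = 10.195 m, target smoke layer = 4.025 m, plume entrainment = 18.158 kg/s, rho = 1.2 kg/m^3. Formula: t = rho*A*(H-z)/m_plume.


H - z = 6.17 m
t = 1.2 * 144.066 * 6.17 / 18.158 = 58.744 s

58.744 s


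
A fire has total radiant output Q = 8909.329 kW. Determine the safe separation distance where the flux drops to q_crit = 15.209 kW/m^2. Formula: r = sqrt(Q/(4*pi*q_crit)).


4*pi*q_crit = 191.12
Q/(4*pi*q_crit) = 46.616
r = sqrt(46.616) = 6.8276 m

6.8276 m


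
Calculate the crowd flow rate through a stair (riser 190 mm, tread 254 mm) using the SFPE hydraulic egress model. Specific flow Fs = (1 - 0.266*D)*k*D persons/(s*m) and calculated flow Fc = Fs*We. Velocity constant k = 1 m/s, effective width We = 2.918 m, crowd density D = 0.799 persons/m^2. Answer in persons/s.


1 - 0.266*D = 1 - 0.266*0.799 = 0.78747
Fs = 0.78747 * 1 * 0.799 = 0.62919 persons/(s*m)
Fc = 0.62919 * 2.918 = 1.8360 persons/s

1.8360 persons/s


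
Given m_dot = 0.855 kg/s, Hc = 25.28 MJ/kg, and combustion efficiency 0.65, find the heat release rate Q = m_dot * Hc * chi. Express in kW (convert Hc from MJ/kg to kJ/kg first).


Hc = 25.28 MJ/kg = 25.28 * 1000 kJ/kg = 25280 kJ/kg
Q = 0.855 kg/s * 25280 kJ/kg * 0.65 = 14049.36 kW

14049.36 kW


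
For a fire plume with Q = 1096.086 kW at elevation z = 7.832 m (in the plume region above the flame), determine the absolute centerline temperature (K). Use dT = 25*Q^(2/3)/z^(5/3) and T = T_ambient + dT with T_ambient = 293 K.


Q^(2/3) = 106.31
z^(5/3) = 30.888
dT = 25 * 106.31 / 30.888 = 86.043 K
T = 293 + 86.043 = 379.04 K

379.04 K


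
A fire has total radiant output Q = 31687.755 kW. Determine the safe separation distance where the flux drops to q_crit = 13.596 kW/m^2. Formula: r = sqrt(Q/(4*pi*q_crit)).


4*pi*q_crit = 170.85
Q/(4*pi*q_crit) = 185.47
r = sqrt(185.47) = 13.619 m

13.619 m


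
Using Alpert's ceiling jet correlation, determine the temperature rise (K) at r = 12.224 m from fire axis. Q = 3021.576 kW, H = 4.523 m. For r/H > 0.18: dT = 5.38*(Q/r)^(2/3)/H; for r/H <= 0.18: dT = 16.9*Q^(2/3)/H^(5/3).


r/H = 12.224 / 4.523 = 2.7026
r/H > 0.18, so dT = 5.38*(Q/r)^(2/3)/H
Q/r = 247.18
(Q/r)^(2/3) = 39.386
dT = 5.38 * 39.386 / 4.523 = 46.849 K

46.849 K


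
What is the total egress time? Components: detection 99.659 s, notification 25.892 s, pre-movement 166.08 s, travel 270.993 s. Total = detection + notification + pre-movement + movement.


Total = 99.659 + 25.892 + 166.08 + 270.993 = 562.624 s

562.624 s


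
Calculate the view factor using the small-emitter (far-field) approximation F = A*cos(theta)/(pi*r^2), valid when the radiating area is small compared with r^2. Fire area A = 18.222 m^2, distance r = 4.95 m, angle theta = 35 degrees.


cos(35 deg) = 0.81915
pi*r^2 = 76.977
F = 18.222 * 0.81915 / 76.977 = 0.19391

0.19391


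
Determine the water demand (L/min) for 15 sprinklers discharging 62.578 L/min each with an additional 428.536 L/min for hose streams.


Sprinkler demand = 15 * 62.578 = 938.67 L/min
Total = 938.67 + 428.536 = 1367.206 L/min

1367.206 L/min


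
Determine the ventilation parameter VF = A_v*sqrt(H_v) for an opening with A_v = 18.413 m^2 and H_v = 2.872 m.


sqrt(H_v) = 1.6947
VF = 18.413 * 1.6947 = 31.204 m^(5/2)

31.204 m^(5/2)


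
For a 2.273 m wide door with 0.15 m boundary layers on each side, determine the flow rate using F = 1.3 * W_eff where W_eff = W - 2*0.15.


W_eff = 2.273 - 0.30 = 1.973 m
F = 1.3 * 1.973 = 2.5649 persons/s

2.5649 persons/s


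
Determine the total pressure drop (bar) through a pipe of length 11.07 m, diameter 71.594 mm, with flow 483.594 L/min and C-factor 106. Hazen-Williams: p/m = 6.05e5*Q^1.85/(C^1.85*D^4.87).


Q^1.85 = 92532
C^1.85 = 5582.3
D^4.87 = 1.0796e+09
p/m = 0.0092892 bar/m
p_total = 0.0092892 * 11.07 = 0.10283 bar

0.10283 bar


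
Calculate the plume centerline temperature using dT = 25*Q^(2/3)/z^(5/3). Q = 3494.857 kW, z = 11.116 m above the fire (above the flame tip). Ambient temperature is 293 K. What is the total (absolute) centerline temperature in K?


Q^(2/3) = 230.30
z^(5/3) = 55.367
dT = 25 * 230.30 / 55.367 = 103.99 K
T = 293 + 103.99 = 396.99 K

396.99 K


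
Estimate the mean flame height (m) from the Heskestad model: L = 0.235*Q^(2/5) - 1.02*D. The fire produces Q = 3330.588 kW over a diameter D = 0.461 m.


Q^(2/5) = 25.645
0.235 * Q^(2/5) = 6.0267
1.02 * D = 0.47022
L = 5.5564 m

5.5564 m


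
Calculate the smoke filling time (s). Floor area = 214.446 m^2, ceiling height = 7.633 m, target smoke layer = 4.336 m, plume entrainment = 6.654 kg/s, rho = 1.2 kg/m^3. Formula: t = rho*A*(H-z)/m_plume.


H - z = 3.297 m
t = 1.2 * 214.446 * 3.297 / 6.654 = 127.51 s

127.51 s


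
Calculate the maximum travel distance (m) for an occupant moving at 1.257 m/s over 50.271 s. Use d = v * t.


d = 1.257 * 50.271 = 63.191 m

63.191 m


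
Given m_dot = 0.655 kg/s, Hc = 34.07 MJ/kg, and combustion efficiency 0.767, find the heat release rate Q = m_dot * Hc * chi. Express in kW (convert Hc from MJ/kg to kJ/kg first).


Hc = 34.07 MJ/kg = 34.07 * 1000 kJ/kg = 34070 kJ/kg
Q = 0.655 kg/s * 34070 kJ/kg * 0.767 = 17116 kW

17116 kW


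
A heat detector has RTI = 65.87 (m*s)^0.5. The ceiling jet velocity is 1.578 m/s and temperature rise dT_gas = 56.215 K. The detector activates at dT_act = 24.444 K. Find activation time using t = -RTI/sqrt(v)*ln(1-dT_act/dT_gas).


dT_act/dT_gas = 0.43483
ln(1 - 0.43483) = -0.57063
t = -65.87 / sqrt(1.578) * -0.57063 = 29.922 s

29.922 s
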